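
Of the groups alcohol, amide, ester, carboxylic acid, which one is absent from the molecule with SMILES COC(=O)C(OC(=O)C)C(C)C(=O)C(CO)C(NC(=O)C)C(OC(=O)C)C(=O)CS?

amide: present (CH(NHCOCH3) — pendant –NHC(=O)CH3: N bonded to a carbonyl → amide (not amine)).
ester: present (CH3OOC — CH3O–C(=O)–: carbonyl C bonded to C and to –OCH3 → ester (not ketone + ether)).
alcohol: present (CH(CH2OH) — pendant –CH2OH on an sp³ backbone C → alcohol).
carboxylic acid: absent. In each of CH3OOC and CH(OCOCH3), the acyl oxygen is bonded to carbon (–O–C), not to H, so this is an ester. In CH(NHCOCH3), the carbonyl is bonded to nitrogen, not to –OH; that is an amide.

carboxylic acid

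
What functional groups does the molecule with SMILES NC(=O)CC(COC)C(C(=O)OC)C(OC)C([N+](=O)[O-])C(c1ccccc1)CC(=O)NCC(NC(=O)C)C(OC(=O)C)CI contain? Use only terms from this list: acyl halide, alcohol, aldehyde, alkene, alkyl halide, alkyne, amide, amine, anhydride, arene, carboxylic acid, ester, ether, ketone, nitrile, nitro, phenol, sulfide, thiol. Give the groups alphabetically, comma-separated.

alkyl halide, amide, arene, ester, ether, nitro

Working along the chain:
  H2NCO: –C(=O)NH2: carbonyl C bonded to C and to N → amide (the N is not a separate amine).
  CH(CH2OCH3): pendant –CH2OCH3: C–O–C linkage → ether.
  CH(COOCH3): pendant –COOCH3: carbonyl C bonded to C and –OCH3 → ester.
  CH(OCH3): pendant –OCH3: C–O–C with sp³ C, no adjacent C=O → ether.
  CH(NO2): –NO2 on an sp³ carbon → nitro (the N=O is not a carbonyl).
  CH(C6H5): pendant –C6H5: benzene ring → arene.
  CH2CONHCH2: –C(=O)–N– linkage → amide (the N is not an amine).
  CH(NHCOCH3): pendant –NHC(=O)CH3: N bonded to a carbonyl → amide (not amine).
  CH(OCOCH3): pendant –OC(=O)CH3: an acyloxy group → ester.
  CH2I: halogen on an sp³ carbon → alkyl halide.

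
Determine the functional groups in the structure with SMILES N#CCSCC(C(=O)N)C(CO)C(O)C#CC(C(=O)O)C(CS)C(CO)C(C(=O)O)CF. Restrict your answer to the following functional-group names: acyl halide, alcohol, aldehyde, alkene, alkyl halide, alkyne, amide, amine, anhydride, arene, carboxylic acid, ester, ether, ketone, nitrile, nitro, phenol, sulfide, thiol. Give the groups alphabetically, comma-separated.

N≡C–: carbon triple-bonded to nitrogen → nitrile.
C–S–C linkage → sulfide (thioether).
pendant –CONH2: carbonyl C bonded to C and N → amide.
pendant –CH2OH on an sp³ backbone C → alcohol.
–OH on an sp³ carbon → alcohol (secondary).
C≡C triple bond → alkyne.
pendant –COOH: carbonyl C bonded to C and –OH → carboxylic acid.
pendant –CH2SH → thiol.
pendant –CH2OH on an sp³ backbone C → alcohol.
pendant –COOH: carbonyl C bonded to C and –OH → carboxylic acid.
halogen on an sp³ carbon → alkyl halide.

alcohol, alkyl halide, alkyne, amide, carboxylic acid, nitrile, sulfide, thiol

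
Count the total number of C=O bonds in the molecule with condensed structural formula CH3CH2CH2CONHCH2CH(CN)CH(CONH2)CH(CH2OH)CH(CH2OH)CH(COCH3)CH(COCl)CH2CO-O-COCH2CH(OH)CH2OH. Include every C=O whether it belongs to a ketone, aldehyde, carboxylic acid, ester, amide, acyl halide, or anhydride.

CH2CONHCH2: amide, 1 C=O (running total 1).
CH(CONH2): amide, 1 C=O (running total 2).
CH(COCH3): ketone, 1 C=O (running total 3).
CH(COCl): acyl halide, 1 C=O (running total 4).
CH2CO-O-COCH2: anhydride, 2 C=O (running total 6).

6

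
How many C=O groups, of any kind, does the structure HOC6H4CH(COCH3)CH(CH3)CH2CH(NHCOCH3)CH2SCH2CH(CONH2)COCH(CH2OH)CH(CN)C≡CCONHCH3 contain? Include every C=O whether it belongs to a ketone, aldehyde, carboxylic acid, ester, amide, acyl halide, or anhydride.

5

CH(COCH3): ketone, 1 C=O (running total 1).
CH(NHCOCH3): amide, 1 C=O (running total 2).
CH(CONH2): amide, 1 C=O (running total 3).
CO: ketone, 1 C=O (running total 4).
CONHCH3: amide, 1 C=O (running total 5).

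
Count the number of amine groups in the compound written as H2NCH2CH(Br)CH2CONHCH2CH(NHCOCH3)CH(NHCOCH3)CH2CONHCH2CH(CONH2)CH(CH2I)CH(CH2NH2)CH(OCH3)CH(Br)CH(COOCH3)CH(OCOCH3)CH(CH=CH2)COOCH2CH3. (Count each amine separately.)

2

–NH2 on an sp³ carbon with no adjacent C=O → amine.
halogen on an sp³ carbon → alkyl halide.
–C(=O)–N– linkage → amide (the N is not an amine).
pendant –NHC(=O)CH3: N bonded to a carbonyl → amide (not amine).
pendant –NHC(=O)CH3: N bonded to a carbonyl → amide (not amine).
–C(=O)–N– linkage → amide (the N is not an amine).
pendant –CONH2: carbonyl C bonded to C and N → amide.
pendant –CH2X: halogen on sp³ carbon → alkyl halide.
pendant –CH2NH2: N on sp³ C, no adjacent C=O → amine.
pendant –OCH3: C–O–C with sp³ C, no adjacent C=O → ether.
halogen on an sp³ carbon → alkyl halide.
pendant –COOCH3: carbonyl C bonded to C and –OCH3 → ester.
pendant –OC(=O)CH3: an acyloxy group → ester.
pendant –CH=CH2: C=C double bond → alkene.
–C(=O)OCH2CH3: carbonyl C bonded to C and to –OEt → ester.
Amine appears at: H2NCH2, CH(CH2NH2) → 2.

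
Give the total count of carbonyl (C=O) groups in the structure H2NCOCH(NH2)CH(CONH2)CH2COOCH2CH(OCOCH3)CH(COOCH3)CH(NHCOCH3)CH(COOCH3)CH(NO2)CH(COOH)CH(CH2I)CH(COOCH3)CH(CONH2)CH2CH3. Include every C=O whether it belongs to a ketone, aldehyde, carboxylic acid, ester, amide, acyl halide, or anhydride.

H2NCO: amide, 1 C=O (running total 1).
CH(CONH2): amide, 1 C=O (running total 2).
CH2COOCH2: ester, 1 C=O (running total 3).
CH(OCOCH3): ester, 1 C=O (running total 4).
CH(COOCH3): ester, 1 C=O (running total 5).
CH(NHCOCH3): amide, 1 C=O (running total 6).
CH(COOCH3): ester, 1 C=O (running total 7).
CH(COOH): carboxylic acid, 1 C=O (running total 8).
CH(COOCH3): ester, 1 C=O (running total 9).
CH(CONH2): amide, 1 C=O (running total 10).

10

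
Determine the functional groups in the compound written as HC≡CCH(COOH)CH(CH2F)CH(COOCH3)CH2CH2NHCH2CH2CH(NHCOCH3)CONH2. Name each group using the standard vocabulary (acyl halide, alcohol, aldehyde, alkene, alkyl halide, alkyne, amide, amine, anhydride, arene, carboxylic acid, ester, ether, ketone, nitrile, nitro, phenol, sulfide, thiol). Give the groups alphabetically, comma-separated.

C≡C triple bond → alkyne.
pendant –COOH: carbonyl C bonded to C and –OH → carboxylic acid.
pendant –CH2X: halogen on sp³ carbon → alkyl halide.
pendant –COOCH3: carbonyl C bonded to C and –OCH3 → ester.
C–N–C with sp³ carbons and no adjacent C=O → amine (secondary).
pendant –NHC(=O)CH3: N bonded to a carbonyl → amide (not amine).
–C(=O)NH2: carbonyl C bonded to C and to N → amide (the N is not a separate amine).

alkyl halide, alkyne, amide, amine, carboxylic acid, ester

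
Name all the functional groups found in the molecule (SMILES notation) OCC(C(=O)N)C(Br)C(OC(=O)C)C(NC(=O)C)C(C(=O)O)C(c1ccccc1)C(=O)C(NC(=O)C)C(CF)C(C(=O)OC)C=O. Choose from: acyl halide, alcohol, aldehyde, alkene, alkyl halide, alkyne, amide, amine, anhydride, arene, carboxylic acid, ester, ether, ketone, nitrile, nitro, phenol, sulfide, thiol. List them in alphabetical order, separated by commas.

Taking each segment in turn:
  HOCH2: HO– on an sp³ carbon → alcohol.
  CH(CONH2): pendant –CONH2: carbonyl C bonded to C and N → amide.
  CH(Br): halogen on an sp³ carbon → alkyl halide.
  CH(OCOCH3): pendant –OC(=O)CH3: an acyloxy group → ester.
  CH(NHCOCH3): pendant –NHC(=O)CH3: N bonded to a carbonyl → amide (not amine).
  CH(COOH): pendant –COOH: carbonyl C bonded to C and –OH → carboxylic acid.
  CH(C6H5): pendant –C6H5: benzene ring → arene.
  CO: –C(=O)– with carbon on both sides → ketone.
  CH(NHCOCH3): pendant –NHC(=O)CH3: N bonded to a carbonyl → amide (not amine).
  CH(CH2F): pendant –CH2X: halogen on sp³ carbon → alkyl halide.
  CH(COOCH3): pendant –COOCH3: carbonyl C bonded to C and –OCH3 → ester.
  CHO: terminal –CHO: carbonyl C bonded to H and C → aldehyde.

alcohol, aldehyde, alkyl halide, amide, arene, carboxylic acid, ester, ketone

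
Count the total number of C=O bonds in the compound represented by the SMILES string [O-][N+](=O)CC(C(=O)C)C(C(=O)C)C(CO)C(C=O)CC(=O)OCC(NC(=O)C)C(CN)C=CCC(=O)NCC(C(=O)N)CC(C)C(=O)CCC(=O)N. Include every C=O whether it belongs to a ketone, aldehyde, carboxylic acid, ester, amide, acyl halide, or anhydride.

9

CH(COCH3): ketone, 1 C=O (running total 1).
CH(COCH3): ketone, 1 C=O (running total 2).
CH(CHO): aldehyde, 1 C=O (running total 3).
CH2COOCH2: ester, 1 C=O (running total 4).
CH(NHCOCH3): amide, 1 C=O (running total 5).
CH2CONHCH2: amide, 1 C=O (running total 6).
CH(CONH2): amide, 1 C=O (running total 7).
CO: ketone, 1 C=O (running total 8).
CONH2: amide, 1 C=O (running total 9).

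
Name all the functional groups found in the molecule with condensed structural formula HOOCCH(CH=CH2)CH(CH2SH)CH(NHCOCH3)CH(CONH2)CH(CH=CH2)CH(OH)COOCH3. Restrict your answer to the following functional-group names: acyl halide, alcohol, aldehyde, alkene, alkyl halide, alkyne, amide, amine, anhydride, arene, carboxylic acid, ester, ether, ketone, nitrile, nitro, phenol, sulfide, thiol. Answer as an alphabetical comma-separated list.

–COOH: carbonyl C bonded to –OH and C → carboxylic acid (the –OH is not a separate alcohol).
pendant –CH=CH2: C=C double bond → alkene.
pendant –CH2SH → thiol.
pendant –NHC(=O)CH3: N bonded to a carbonyl → amide (not amine).
pendant –CONH2: carbonyl C bonded to C and N → amide.
pendant –CH=CH2: C=C double bond → alkene.
–OH on an sp³ carbon → alcohol (secondary).
–C(=O)OCH3: carbonyl C bonded to C and to –OCH3 → ester (not ketone + ether).

alcohol, alkene, amide, carboxylic acid, ester, thiol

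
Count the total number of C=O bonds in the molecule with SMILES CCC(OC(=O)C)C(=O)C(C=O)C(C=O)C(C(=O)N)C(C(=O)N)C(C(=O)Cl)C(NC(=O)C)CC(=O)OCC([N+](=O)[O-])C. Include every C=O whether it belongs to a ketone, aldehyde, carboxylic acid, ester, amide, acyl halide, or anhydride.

9

CH(OCOCH3): ester, 1 C=O (running total 1).
CO: ketone, 1 C=O (running total 2).
CH(CHO): aldehyde, 1 C=O (running total 3).
CH(CHO): aldehyde, 1 C=O (running total 4).
CH(CONH2): amide, 1 C=O (running total 5).
CH(CONH2): amide, 1 C=O (running total 6).
CH(COCl): acyl halide, 1 C=O (running total 7).
CH(NHCOCH3): amide, 1 C=O (running total 8).
CH2COOCH2: ester, 1 C=O (running total 9).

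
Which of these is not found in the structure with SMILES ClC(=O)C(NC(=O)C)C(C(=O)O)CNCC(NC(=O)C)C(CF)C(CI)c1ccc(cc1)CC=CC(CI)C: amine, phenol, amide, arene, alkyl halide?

arene: present (C6H4 — para-disubstituted benzene ring → arene).
alkyl halide: present (CH(CH2F) — pendant –CH2X: halogen on sp³ carbon → alkyl halide).
amine: present (CH2NHCH2 — C–N–C with sp³ carbons and no adjacent C=O → amine (secondary)).
amide: present (CH(NHCOCH3) — pendant –NHC(=O)CH3: N bonded to a carbonyl → amide (not amine)).
phenol: no segment matches this pattern.

phenol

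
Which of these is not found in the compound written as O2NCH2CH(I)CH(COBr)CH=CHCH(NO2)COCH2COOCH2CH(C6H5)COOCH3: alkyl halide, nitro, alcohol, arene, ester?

alcohol

nitro: present (O2NCH2 — –NO2 on carbon → nitro group).
ester: present (CH2COOCH2 — –C(=O)–O–C with C on the carbonyl side → ester).
arene: present (CH(C6H5) — pendant –C6H5: benzene ring → arene).
alkyl halide: present (CH(I) — halogen on an sp³ carbon → alkyl halide).
alcohol: no segment matches this pattern.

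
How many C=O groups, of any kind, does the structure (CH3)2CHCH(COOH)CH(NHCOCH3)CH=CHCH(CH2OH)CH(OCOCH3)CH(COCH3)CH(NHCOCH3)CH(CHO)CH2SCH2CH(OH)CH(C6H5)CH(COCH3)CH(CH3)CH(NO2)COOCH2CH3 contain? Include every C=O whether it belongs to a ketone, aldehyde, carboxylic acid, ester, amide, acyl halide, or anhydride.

CH(COOH): carboxylic acid, 1 C=O (running total 1).
CH(NHCOCH3): amide, 1 C=O (running total 2).
CH(OCOCH3): ester, 1 C=O (running total 3).
CH(COCH3): ketone, 1 C=O (running total 4).
CH(NHCOCH3): amide, 1 C=O (running total 5).
CH(CHO): aldehyde, 1 C=O (running total 6).
CH(COCH3): ketone, 1 C=O (running total 7).
COOCH2CH3: ester, 1 C=O (running total 8).

8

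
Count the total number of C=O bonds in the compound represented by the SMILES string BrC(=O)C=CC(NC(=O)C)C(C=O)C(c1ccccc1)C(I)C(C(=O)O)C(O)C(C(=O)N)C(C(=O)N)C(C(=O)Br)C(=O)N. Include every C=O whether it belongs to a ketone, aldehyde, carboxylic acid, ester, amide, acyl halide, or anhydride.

8

BrCO: acyl halide, 1 C=O (running total 1).
CH(NHCOCH3): amide, 1 C=O (running total 2).
CH(CHO): aldehyde, 1 C=O (running total 3).
CH(COOH): carboxylic acid, 1 C=O (running total 4).
CH(CONH2): amide, 1 C=O (running total 5).
CH(CONH2): amide, 1 C=O (running total 6).
CH(COBr): acyl halide, 1 C=O (running total 7).
CONH2: amide, 1 C=O (running total 8).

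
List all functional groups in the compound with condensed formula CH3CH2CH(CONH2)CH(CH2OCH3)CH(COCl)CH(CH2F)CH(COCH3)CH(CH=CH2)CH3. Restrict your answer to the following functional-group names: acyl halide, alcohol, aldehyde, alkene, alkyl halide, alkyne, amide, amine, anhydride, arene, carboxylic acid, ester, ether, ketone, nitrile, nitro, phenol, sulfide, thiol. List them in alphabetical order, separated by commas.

Working along the chain:
  CH(CONH2): pendant –CONH2: carbonyl C bonded to C and N → amide.
  CH(CH2OCH3): pendant –CH2OCH3: C–O–C linkage → ether.
  CH(COCl): pendant –C(=O)X: carbonyl C bonded to C and halogen → acyl halide.
  CH(CH2F): pendant –CH2X: halogen on sp³ carbon → alkyl halide.
  CH(COCH3): pendant –COCH3: carbonyl C bonded to two carbons → ketone.
  CH(CH=CH2): pendant –CH=CH2: C=C double bond → alkene.

acyl halide, alkene, alkyl halide, amide, ether, ketone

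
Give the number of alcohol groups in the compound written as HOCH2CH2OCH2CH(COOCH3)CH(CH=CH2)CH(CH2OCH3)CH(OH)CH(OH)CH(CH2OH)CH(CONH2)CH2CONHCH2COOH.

4

Taking each segment in turn:
  HOCH2: HO– on an sp³ carbon → alcohol.
  CH2OCH2: C–O–C with sp³ carbons on both sides and no adjacent C=O → ether.
  CH(COOCH3): pendant –COOCH3: carbonyl C bonded to C and –OCH3 → ester.
  CH(CH=CH2): pendant –CH=CH2: C=C double bond → alkene.
  CH(CH2OCH3): pendant –CH2OCH3: C–O–C linkage → ether.
  CH(OH): –OH on an sp³ carbon → alcohol (secondary).
  CH(OH): –OH on an sp³ carbon → alcohol (secondary).
  CH(CH2OH): pendant –CH2OH on an sp³ backbone C → alcohol.
  CH(CONH2): pendant –CONH2: carbonyl C bonded to C and N → amide.
  CH2CONHCH2: –C(=O)–N– linkage → amide (the N is not an amine).
  COOH: –COOH: carbonyl C bonded to –OH and C → carboxylic acid (the –OH is not a separate alcohol).
Alcohol appears at: HOCH2, CH(OH), CH(OH), CH(CH2OH) → 4.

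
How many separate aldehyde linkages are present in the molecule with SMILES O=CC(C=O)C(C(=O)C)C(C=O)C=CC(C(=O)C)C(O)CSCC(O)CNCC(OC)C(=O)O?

terminal –CHO: carbonyl C bonded to H and C → aldehyde.
pendant –CHO: carbonyl C bonded to C and H → aldehyde.
pendant –COCH3: carbonyl C bonded to two carbons → ketone.
pendant –CHO: carbonyl C bonded to C and H → aldehyde.
C=C double bond → alkene.
pendant –COCH3: carbonyl C bonded to two carbons → ketone.
–OH on an sp³ carbon → alcohol (secondary).
C–S–C linkage → sulfide (thioether).
–OH on an sp³ carbon → alcohol (secondary).
C–N–C with sp³ carbons and no adjacent C=O → amine (secondary).
pendant –OCH3: C–O–C with sp³ C, no adjacent C=O → ether.
–COOH: carbonyl C bonded to –OH and C → carboxylic acid (the –OH is not a separate alcohol).
Aldehyde appears at: OHC, CH(CHO), CH(CHO) → 3.

3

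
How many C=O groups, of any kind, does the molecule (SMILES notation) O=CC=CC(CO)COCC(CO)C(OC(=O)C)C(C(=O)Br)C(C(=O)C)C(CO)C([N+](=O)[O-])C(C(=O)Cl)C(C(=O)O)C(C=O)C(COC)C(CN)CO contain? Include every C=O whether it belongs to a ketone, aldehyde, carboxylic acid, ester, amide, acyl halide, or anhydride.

7

OHC: aldehyde, 1 C=O (running total 1).
CH(OCOCH3): ester, 1 C=O (running total 2).
CH(COBr): acyl halide, 1 C=O (running total 3).
CH(COCH3): ketone, 1 C=O (running total 4).
CH(COCl): acyl halide, 1 C=O (running total 5).
CH(COOH): carboxylic acid, 1 C=O (running total 6).
CH(CHO): aldehyde, 1 C=O (running total 7).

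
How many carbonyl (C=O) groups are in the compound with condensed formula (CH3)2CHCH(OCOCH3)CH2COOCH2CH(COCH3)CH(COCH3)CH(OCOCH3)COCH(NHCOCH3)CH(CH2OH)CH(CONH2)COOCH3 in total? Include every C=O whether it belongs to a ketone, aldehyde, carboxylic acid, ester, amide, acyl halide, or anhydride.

CH(OCOCH3): ester, 1 C=O (running total 1).
CH2COOCH2: ester, 1 C=O (running total 2).
CH(COCH3): ketone, 1 C=O (running total 3).
CH(COCH3): ketone, 1 C=O (running total 4).
CH(OCOCH3): ester, 1 C=O (running total 5).
CO: ketone, 1 C=O (running total 6).
CH(NHCOCH3): amide, 1 C=O (running total 7).
CH(CONH2): amide, 1 C=O (running total 8).
COOCH3: ester, 1 C=O (running total 9).

9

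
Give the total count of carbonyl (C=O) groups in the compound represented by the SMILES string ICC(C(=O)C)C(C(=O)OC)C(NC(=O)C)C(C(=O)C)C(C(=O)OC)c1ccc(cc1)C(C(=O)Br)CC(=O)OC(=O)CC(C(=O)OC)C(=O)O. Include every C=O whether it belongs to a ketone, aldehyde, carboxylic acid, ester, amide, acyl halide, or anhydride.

10

CH(COCH3): ketone, 1 C=O (running total 1).
CH(COOCH3): ester, 1 C=O (running total 2).
CH(NHCOCH3): amide, 1 C=O (running total 3).
CH(COCH3): ketone, 1 C=O (running total 4).
CH(COOCH3): ester, 1 C=O (running total 5).
CH(COBr): acyl halide, 1 C=O (running total 6).
CH2CO-O-COCH2: anhydride, 2 C=O (running total 8).
CH(COOCH3): ester, 1 C=O (running total 9).
COOH: carboxylic acid, 1 C=O (running total 10).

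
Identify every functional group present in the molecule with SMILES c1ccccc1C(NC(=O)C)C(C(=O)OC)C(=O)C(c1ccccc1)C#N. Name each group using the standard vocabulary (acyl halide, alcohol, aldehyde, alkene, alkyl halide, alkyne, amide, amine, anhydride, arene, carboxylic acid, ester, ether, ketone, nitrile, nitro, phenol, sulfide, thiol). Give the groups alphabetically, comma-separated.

amide, arene, ester, ketone, nitrile

Taking each segment in turn:
  C6H5: C6H5– phenyl ring → arene.
  CH(NHCOCH3): pendant –NHC(=O)CH3: N bonded to a carbonyl → amide (not amine).
  CH(COOCH3): pendant –COOCH3: carbonyl C bonded to C and –OCH3 → ester.
  CO: –C(=O)– with carbon on both sides → ketone.
  CH(C6H5): pendant –C6H5: benzene ring → arene.
  CN: –C≡N: carbon triple-bonded to nitrogen → nitrile.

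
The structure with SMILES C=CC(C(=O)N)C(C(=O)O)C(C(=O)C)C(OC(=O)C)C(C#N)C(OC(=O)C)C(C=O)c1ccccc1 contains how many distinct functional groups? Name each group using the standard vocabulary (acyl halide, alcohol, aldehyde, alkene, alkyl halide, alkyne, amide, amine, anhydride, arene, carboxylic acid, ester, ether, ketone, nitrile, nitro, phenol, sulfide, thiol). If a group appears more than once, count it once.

Reading the structure from left to right:
  CH2=CH: C=C double bond → alkene.
  CH(CONH2): pendant –CONH2: carbonyl C bonded to C and N → amide.
  CH(COOH): pendant –COOH: carbonyl C bonded to C and –OH → carboxylic acid.
  CH(COCH3): pendant –COCH3: carbonyl C bonded to two carbons → ketone.
  CH(OCOCH3): pendant –OC(=O)CH3: an acyloxy group → ester.
  CH(CN): pendant –C≡N: nitrile.
  CH(OCOCH3): pendant –OC(=O)CH3: an acyloxy group → ester.
  CH(CHO): pendant –CHO: carbonyl C bonded to C and H → aldehyde.
  C6H5: –C6H5 phenyl ring → arene.
Distinct types present: aldehyde, alkene, amide, arene, carboxylic acid, ester, ketone, nitrile.

8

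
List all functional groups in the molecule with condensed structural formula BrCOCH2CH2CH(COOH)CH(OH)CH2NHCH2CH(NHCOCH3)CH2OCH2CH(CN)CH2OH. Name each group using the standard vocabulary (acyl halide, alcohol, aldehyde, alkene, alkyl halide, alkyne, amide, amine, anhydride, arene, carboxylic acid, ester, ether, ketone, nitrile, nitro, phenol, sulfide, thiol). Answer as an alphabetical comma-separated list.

acyl halide, alcohol, amide, amine, carboxylic acid, ether, nitrile

Reading the structure from left to right:
  BrCO: –C(=O)Br: carbonyl C bonded to C and to a halogen → acyl halide (not alkyl halide).
  CH(COOH): pendant –COOH: carbonyl C bonded to C and –OH → carboxylic acid.
  CH(OH): –OH on an sp³ carbon → alcohol (secondary).
  CH2NHCH2: C–N–C with sp³ carbons and no adjacent C=O → amine (secondary).
  CH(NHCOCH3): pendant –NHC(=O)CH3: N bonded to a carbonyl → amide (not amine).
  CH2OCH2: C–O–C with sp³ carbons on both sides and no adjacent C=O → ether.
  CH(CN): pendant –C≡N: nitrile.
  CH2OH: –OH on an sp³ carbon → alcohol.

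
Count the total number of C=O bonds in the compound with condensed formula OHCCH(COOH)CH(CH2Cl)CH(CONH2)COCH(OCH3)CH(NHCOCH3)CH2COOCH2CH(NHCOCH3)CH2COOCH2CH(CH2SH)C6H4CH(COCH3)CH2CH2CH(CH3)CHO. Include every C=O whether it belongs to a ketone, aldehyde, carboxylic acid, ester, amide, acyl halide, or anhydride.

OHC: aldehyde, 1 C=O (running total 1).
CH(COOH): carboxylic acid, 1 C=O (running total 2).
CH(CONH2): amide, 1 C=O (running total 3).
CO: ketone, 1 C=O (running total 4).
CH(NHCOCH3): amide, 1 C=O (running total 5).
CH2COOCH2: ester, 1 C=O (running total 6).
CH(NHCOCH3): amide, 1 C=O (running total 7).
CH2COOCH2: ester, 1 C=O (running total 8).
CH(COCH3): ketone, 1 C=O (running total 9).
CHO: aldehyde, 1 C=O (running total 10).

10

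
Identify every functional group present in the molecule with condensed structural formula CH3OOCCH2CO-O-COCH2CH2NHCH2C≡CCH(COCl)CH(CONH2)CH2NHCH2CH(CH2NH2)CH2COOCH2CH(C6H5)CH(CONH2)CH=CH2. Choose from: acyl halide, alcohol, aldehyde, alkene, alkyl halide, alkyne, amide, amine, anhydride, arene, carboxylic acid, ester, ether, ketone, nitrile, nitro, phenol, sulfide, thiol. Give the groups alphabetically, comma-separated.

acyl halide, alkene, alkyne, amide, amine, anhydride, arene, ester

CH3O–C(=O)–: carbonyl C bonded to C and to –OCH3 → ester (not ketone + ether).
two acyl groups sharing one oxygen, –C(=O)–O–C(=O)– → anhydride.
C–N–C with sp³ carbons and no adjacent C=O → amine (secondary).
C≡C triple bond → alkyne.
pendant –C(=O)X: carbonyl C bonded to C and halogen → acyl halide.
pendant –CONH2: carbonyl C bonded to C and N → amide.
C–N–C with sp³ carbons and no adjacent C=O → amine (secondary).
pendant –CH2NH2: N on sp³ C, no adjacent C=O → amine.
–C(=O)–O–C with C on the carbonyl side → ester.
pendant –C6H5: benzene ring → arene.
pendant –CONH2: carbonyl C bonded to C and N → amide.
C=C double bond → alkene.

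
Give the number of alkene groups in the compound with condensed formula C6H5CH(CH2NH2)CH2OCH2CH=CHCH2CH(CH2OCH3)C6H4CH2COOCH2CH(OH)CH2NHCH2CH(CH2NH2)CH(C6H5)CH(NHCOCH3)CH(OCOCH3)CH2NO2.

Reading the structure from left to right:
  C6H5: C6H5– phenyl ring → arene.
  CH(CH2NH2): pendant –CH2NH2: N on sp³ C, no adjacent C=O → amine.
  CH2OCH2: C–O–C with sp³ carbons on both sides and no adjacent C=O → ether.
  CH=CH: C=C double bond → alkene.
  CH(CH2OCH3): pendant –CH2OCH3: C–O–C linkage → ether.
  C6H4: para-disubstituted benzene ring → arene.
  CH2COOCH2: –C(=O)–O–C with C on the carbonyl side → ester.
  CH(OH): –OH on an sp³ carbon → alcohol (secondary).
  CH2NHCH2: C–N–C with sp³ carbons and no adjacent C=O → amine (secondary).
  CH(CH2NH2): pendant –CH2NH2: N on sp³ C, no adjacent C=O → amine.
  CH(C6H5): pendant –C6H5: benzene ring → arene.
  CH(NHCOCH3): pendant –NHC(=O)CH3: N bonded to a carbonyl → amide (not amine).
  CH(OCOCH3): pendant –OC(=O)CH3: an acyloxy group → ester.
  CH2NO2: –NO2 on carbon → nitro group.
Alkene appears at: CH=CH → 1.

1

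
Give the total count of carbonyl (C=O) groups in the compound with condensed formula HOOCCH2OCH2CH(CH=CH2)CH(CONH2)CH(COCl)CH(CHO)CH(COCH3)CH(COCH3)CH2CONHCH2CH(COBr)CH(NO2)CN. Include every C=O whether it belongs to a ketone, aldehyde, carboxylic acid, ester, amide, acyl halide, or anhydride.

8

HOOC: carboxylic acid, 1 C=O (running total 1).
CH(CONH2): amide, 1 C=O (running total 2).
CH(COCl): acyl halide, 1 C=O (running total 3).
CH(CHO): aldehyde, 1 C=O (running total 4).
CH(COCH3): ketone, 1 C=O (running total 5).
CH(COCH3): ketone, 1 C=O (running total 6).
CH2CONHCH2: amide, 1 C=O (running total 7).
CH(COBr): acyl halide, 1 C=O (running total 8).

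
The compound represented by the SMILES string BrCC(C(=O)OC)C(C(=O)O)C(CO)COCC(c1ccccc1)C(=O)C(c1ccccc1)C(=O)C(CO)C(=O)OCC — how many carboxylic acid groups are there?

1

Taking each segment in turn:
  BrCH2: halogen on an sp³ carbon → alkyl halide.
  CH(COOCH3): pendant –COOCH3: carbonyl C bonded to C and –OCH3 → ester.
  CH(COOH): pendant –COOH: carbonyl C bonded to C and –OH → carboxylic acid.
  CH(CH2OH): pendant –CH2OH on an sp³ backbone C → alcohol.
  CH2OCH2: C–O–C with sp³ carbons on both sides and no adjacent C=O → ether.
  CH(C6H5): pendant –C6H5: benzene ring → arene.
  CO: –C(=O)– with carbon on both sides → ketone.
  CH(C6H5): pendant –C6H5: benzene ring → arene.
  CO: –C(=O)– with carbon on both sides → ketone.
  CH(CH2OH): pendant –CH2OH on an sp³ backbone C → alcohol.
  COOCH2CH3: –C(=O)OCH2CH3: carbonyl C bonded to C and to –OEt → ester.
Carboxylic acid appears at: CH(COOH) → 1.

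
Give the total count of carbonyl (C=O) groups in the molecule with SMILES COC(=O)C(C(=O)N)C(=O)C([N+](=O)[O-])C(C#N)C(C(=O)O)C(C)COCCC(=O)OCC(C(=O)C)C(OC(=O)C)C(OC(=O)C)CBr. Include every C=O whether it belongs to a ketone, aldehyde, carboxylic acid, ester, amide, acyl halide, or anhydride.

8

CH3OOC: ester, 1 C=O (running total 1).
CH(CONH2): amide, 1 C=O (running total 2).
CO: ketone, 1 C=O (running total 3).
CH(COOH): carboxylic acid, 1 C=O (running total 4).
CH2COOCH2: ester, 1 C=O (running total 5).
CH(COCH3): ketone, 1 C=O (running total 6).
CH(OCOCH3): ester, 1 C=O (running total 7).
CH(OCOCH3): ester, 1 C=O (running total 8).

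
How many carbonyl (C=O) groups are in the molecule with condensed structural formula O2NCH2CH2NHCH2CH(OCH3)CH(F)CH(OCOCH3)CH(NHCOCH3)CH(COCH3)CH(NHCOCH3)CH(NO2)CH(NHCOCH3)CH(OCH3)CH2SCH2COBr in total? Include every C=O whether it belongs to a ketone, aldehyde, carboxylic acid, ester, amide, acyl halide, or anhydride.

6

CH(OCOCH3): ester, 1 C=O (running total 1).
CH(NHCOCH3): amide, 1 C=O (running total 2).
CH(COCH3): ketone, 1 C=O (running total 3).
CH(NHCOCH3): amide, 1 C=O (running total 4).
CH(NHCOCH3): amide, 1 C=O (running total 5).
COBr: acyl halide, 1 C=O (running total 6).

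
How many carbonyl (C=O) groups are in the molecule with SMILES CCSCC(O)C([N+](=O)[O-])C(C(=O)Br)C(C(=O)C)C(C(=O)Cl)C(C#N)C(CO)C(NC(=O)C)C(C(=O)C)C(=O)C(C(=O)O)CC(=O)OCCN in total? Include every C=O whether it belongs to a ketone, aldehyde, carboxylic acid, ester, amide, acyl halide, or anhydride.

8

CH(COBr): acyl halide, 1 C=O (running total 1).
CH(COCH3): ketone, 1 C=O (running total 2).
CH(COCl): acyl halide, 1 C=O (running total 3).
CH(NHCOCH3): amide, 1 C=O (running total 4).
CH(COCH3): ketone, 1 C=O (running total 5).
CO: ketone, 1 C=O (running total 6).
CH(COOH): carboxylic acid, 1 C=O (running total 7).
CH2COOCH2: ester, 1 C=O (running total 8).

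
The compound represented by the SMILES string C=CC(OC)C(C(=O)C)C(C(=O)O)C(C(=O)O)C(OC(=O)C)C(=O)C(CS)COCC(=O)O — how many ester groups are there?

Working along the chain:
  CH2=CH: C=C double bond → alkene.
  CH(OCH3): pendant –OCH3: C–O–C with sp³ C, no adjacent C=O → ether.
  CH(COCH3): pendant –COCH3: carbonyl C bonded to two carbons → ketone.
  CH(COOH): pendant –COOH: carbonyl C bonded to C and –OH → carboxylic acid.
  CH(COOH): pendant –COOH: carbonyl C bonded to C and –OH → carboxylic acid.
  CH(OCOCH3): pendant –OC(=O)CH3: an acyloxy group → ester.
  CO: –C(=O)– with carbon on both sides → ketone.
  CH(CH2SH): pendant –CH2SH → thiol.
  CH2OCH2: C–O–C with sp³ carbons on both sides and no adjacent C=O → ether.
  COOH: –COOH: carbonyl C bonded to –OH and C → carboxylic acid (the –OH is not a separate alcohol).
Ester appears at: CH(OCOCH3) → 1.

1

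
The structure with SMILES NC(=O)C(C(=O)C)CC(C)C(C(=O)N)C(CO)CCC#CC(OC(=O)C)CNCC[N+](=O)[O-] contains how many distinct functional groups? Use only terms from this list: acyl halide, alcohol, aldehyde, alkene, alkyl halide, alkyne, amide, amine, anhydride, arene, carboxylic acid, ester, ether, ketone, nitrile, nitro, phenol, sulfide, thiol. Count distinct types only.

7

Reading the structure from left to right:
  H2NCO: –C(=O)NH2: carbonyl C bonded to C and to N → amide (the N is not a separate amine).
  CH(COCH3): pendant –COCH3: carbonyl C bonded to two carbons → ketone.
  CH(CONH2): pendant –CONH2: carbonyl C bonded to C and N → amide.
  CH(CH2OH): pendant –CH2OH on an sp³ backbone C → alcohol.
  C≡C: C≡C triple bond → alkyne.
  CH(OCOCH3): pendant –OC(=O)CH3: an acyloxy group → ester.
  CH2NHCH2: C–N–C with sp³ carbons and no adjacent C=O → amine (secondary).
  CH2NO2: –NO2 on carbon → nitro group.
Distinct types present: alcohol, alkyne, amide, amine, ester, ketone, nitro.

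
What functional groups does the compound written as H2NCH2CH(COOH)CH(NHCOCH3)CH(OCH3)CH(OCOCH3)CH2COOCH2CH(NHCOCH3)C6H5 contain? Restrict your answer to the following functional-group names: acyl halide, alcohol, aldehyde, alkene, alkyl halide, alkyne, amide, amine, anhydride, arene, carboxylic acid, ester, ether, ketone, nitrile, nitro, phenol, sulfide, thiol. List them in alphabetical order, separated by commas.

amide, amine, arene, carboxylic acid, ester, ether

Taking each segment in turn:
  H2NCH2: –NH2 on an sp³ carbon with no adjacent C=O → amine.
  CH(COOH): pendant –COOH: carbonyl C bonded to C and –OH → carboxylic acid.
  CH(NHCOCH3): pendant –NHC(=O)CH3: N bonded to a carbonyl → amide (not amine).
  CH(OCH3): pendant –OCH3: C–O–C with sp³ C, no adjacent C=O → ether.
  CH(OCOCH3): pendant –OC(=O)CH3: an acyloxy group → ester.
  CH2COOCH2: –C(=O)–O–C with C on the carbonyl side → ester.
  CH(NHCOCH3): pendant –NHC(=O)CH3: N bonded to a carbonyl → amide (not amine).
  C6H5: –C6H5 phenyl ring → arene.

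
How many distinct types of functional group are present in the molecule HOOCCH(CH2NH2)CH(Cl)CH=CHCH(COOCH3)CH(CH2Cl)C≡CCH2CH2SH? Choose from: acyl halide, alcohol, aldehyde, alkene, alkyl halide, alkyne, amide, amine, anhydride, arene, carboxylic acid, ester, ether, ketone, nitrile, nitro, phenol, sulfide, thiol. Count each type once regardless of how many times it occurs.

7

–COOH: carbonyl C bonded to –OH and C → carboxylic acid (the –OH is not a separate alcohol).
pendant –CH2NH2: N on sp³ C, no adjacent C=O → amine.
halogen on an sp³ carbon → alkyl halide.
C=C double bond → alkene.
pendant –COOCH3: carbonyl C bonded to C and –OCH3 → ester.
pendant –CH2X: halogen on sp³ carbon → alkyl halide.
C≡C triple bond → alkyne.
–SH on an sp³ carbon → thiol.
Distinct types present: alkene, alkyl halide, alkyne, amine, carboxylic acid, ester, thiol.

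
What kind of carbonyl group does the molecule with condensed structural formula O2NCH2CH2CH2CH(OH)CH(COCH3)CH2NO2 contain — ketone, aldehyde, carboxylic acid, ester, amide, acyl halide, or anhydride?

ketone

The carbonyl is in the CH(COCH3) segment: pendant –COCH3: carbonyl C bonded to two carbons → ketone.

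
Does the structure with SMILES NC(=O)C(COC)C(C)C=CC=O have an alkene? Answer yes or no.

–C(=O)NH2: carbonyl C bonded to C and to N → amide (the N is not a separate amine).
pendant –CH2OCH3: C–O–C linkage → ether.
C=C double bond → alkene.
terminal –CHO: carbonyl C bonded to H and C → aldehyde.
The CH=CH segment supplies the alkene: C=C double bond → alkene.

yes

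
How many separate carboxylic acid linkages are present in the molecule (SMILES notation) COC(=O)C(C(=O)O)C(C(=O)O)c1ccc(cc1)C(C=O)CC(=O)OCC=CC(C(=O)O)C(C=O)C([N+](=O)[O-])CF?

CH3O–C(=O)–: carbonyl C bonded to C and to –OCH3 → ester (not ketone + ether).
pendant –COOH: carbonyl C bonded to C and –OH → carboxylic acid.
pendant –COOH: carbonyl C bonded to C and –OH → carboxylic acid.
para-disubstituted benzene ring → arene.
pendant –CHO: carbonyl C bonded to C and H → aldehyde.
–C(=O)–O–C with C on the carbonyl side → ester.
C=C double bond → alkene.
pendant –COOH: carbonyl C bonded to C and –OH → carboxylic acid.
pendant –CHO: carbonyl C bonded to C and H → aldehyde.
–NO2 on an sp³ carbon → nitro (the N=O is not a carbonyl).
halogen on an sp³ carbon → alkyl halide.
Carboxylic acid appears at: CH(COOH), CH(COOH), CH(COOH) → 3.

3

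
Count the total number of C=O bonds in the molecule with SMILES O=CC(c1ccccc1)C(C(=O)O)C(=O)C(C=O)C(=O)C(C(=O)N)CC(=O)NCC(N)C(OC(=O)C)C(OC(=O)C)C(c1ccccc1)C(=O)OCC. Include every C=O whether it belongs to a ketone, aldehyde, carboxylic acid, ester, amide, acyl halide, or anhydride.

10

OHC: aldehyde, 1 C=O (running total 1).
CH(COOH): carboxylic acid, 1 C=O (running total 2).
CO: ketone, 1 C=O (running total 3).
CH(CHO): aldehyde, 1 C=O (running total 4).
CO: ketone, 1 C=O (running total 5).
CH(CONH2): amide, 1 C=O (running total 6).
CH2CONHCH2: amide, 1 C=O (running total 7).
CH(OCOCH3): ester, 1 C=O (running total 8).
CH(OCOCH3): ester, 1 C=O (running total 9).
COOCH2CH3: ester, 1 C=O (running total 10).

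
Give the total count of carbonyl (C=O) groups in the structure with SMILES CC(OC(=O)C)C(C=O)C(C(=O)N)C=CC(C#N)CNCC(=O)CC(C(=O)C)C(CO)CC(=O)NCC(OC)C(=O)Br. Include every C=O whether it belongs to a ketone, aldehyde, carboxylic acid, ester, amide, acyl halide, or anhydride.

CH(OCOCH3): ester, 1 C=O (running total 1).
CH(CHO): aldehyde, 1 C=O (running total 2).
CH(CONH2): amide, 1 C=O (running total 3).
CO: ketone, 1 C=O (running total 4).
CH(COCH3): ketone, 1 C=O (running total 5).
CH2CONHCH2: amide, 1 C=O (running total 6).
COBr: acyl halide, 1 C=O (running total 7).

7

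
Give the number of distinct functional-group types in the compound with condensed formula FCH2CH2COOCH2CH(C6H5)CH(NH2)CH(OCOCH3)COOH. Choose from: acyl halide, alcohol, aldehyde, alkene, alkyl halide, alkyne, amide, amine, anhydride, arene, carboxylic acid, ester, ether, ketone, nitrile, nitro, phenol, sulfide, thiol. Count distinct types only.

Working along the chain:
  FCH2: halogen on an sp³ carbon → alkyl halide.
  CH2COOCH2: –C(=O)–O–C with C on the carbonyl side → ester.
  CH(C6H5): pendant –C6H5: benzene ring → arene.
  CH(NH2): –NH2 on an sp³ carbon with no adjacent C=O → amine.
  CH(OCOCH3): pendant –OC(=O)CH3: an acyloxy group → ester.
  COOH: –COOH: carbonyl C bonded to –OH and C → carboxylic acid (the –OH is not a separate alcohol).
Distinct types present: alkyl halide, amine, arene, carboxylic acid, ester.

5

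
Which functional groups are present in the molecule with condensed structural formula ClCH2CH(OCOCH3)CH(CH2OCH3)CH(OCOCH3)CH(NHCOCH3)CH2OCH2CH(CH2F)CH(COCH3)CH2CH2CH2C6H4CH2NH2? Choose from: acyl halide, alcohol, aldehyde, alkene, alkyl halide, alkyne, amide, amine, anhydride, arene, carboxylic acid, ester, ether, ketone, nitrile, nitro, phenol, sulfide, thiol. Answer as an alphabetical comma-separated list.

Reading the structure from left to right:
  ClCH2: halogen on an sp³ carbon → alkyl halide.
  CH(OCOCH3): pendant –OC(=O)CH3: an acyloxy group → ester.
  CH(CH2OCH3): pendant –CH2OCH3: C–O–C linkage → ether.
  CH(OCOCH3): pendant –OC(=O)CH3: an acyloxy group → ester.
  CH(NHCOCH3): pendant –NHC(=O)CH3: N bonded to a carbonyl → amide (not amine).
  CH2OCH2: C–O–C with sp³ carbons on both sides and no adjacent C=O → ether.
  CH(CH2F): pendant –CH2X: halogen on sp³ carbon → alkyl halide.
  CH(COCH3): pendant –COCH3: carbonyl C bonded to two carbons → ketone.
  C6H4: para-disubstituted benzene ring → arene.
  CH2NH2: –NH2 on an sp³ carbon with no adjacent C=O → amine.

alkyl halide, amide, amine, arene, ester, ether, ketone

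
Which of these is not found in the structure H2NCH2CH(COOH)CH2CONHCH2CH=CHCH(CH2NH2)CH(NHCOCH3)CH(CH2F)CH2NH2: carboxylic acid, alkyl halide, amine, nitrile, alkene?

alkyl halide: present (CH(CH2F) — pendant –CH2X: halogen on sp³ carbon → alkyl halide).
alkene: present (CH=CH — C=C double bond → alkene).
carboxylic acid: present (CH(COOH) — pendant –COOH: carbonyl C bonded to C and –OH → carboxylic acid).
amine: present (H2NCH2 — –NH2 on an sp³ carbon with no adjacent C=O → amine).
nitrile: no segment matches this pattern.

nitrile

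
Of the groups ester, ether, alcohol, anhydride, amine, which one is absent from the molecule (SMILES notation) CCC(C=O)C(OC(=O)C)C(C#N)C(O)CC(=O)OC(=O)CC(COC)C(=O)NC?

anhydride: present (CH2CO-O-COCH2 — two acyl groups sharing one oxygen, –C(=O)–O–C(=O)– → anhydride).
alcohol: present (CH(OH) — –OH on an sp³ carbon → alcohol (secondary)).
ether: present (CH(CH2OCH3) — pendant –CH2OCH3: C–O–C linkage → ether).
ester: present (CH(OCOCH3) — pendant –OC(=O)CH3: an acyloxy group → ester).
amine: absent. In CONHCH3, the nitrogen is bonded directly to a carbonyl carbon, making it part of an amide, not a free amine.

amine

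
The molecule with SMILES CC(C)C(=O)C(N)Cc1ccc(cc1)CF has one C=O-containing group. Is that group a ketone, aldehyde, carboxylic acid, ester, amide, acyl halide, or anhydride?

The carbonyl is in the CO segment: –C(=O)– with carbon on both sides → ketone.

ketone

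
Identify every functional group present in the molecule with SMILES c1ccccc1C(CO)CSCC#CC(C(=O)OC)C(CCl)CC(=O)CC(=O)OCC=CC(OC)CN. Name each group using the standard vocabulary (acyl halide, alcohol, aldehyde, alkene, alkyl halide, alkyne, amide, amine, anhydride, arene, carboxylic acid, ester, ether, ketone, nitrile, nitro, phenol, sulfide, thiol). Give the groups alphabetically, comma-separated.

C6H5– phenyl ring → arene.
pendant –CH2OH on an sp³ backbone C → alcohol.
C–S–C linkage → sulfide (thioether).
C≡C triple bond → alkyne.
pendant –COOCH3: carbonyl C bonded to C and –OCH3 → ester.
pendant –CH2X: halogen on sp³ carbon → alkyl halide.
–C(=O)– with carbon on both sides → ketone.
–C(=O)–O–C with C on the carbonyl side → ester.
C=C double bond → alkene.
pendant –OCH3: C–O–C with sp³ C, no adjacent C=O → ether.
–NH2 on an sp³ carbon with no adjacent C=O → amine.

alcohol, alkene, alkyl halide, alkyne, amine, arene, ester, ether, ketone, sulfide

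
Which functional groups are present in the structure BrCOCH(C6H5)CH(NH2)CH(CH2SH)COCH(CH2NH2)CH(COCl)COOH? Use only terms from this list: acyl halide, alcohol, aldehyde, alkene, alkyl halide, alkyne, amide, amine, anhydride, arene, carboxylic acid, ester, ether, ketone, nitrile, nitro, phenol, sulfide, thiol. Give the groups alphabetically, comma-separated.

Working along the chain:
  BrCO: –C(=O)Br: carbonyl C bonded to C and to a halogen → acyl halide (not alkyl halide).
  CH(C6H5): pendant –C6H5: benzene ring → arene.
  CH(NH2): –NH2 on an sp³ carbon with no adjacent C=O → amine.
  CH(CH2SH): pendant –CH2SH → thiol.
  CO: –C(=O)– with carbon on both sides → ketone.
  CH(CH2NH2): pendant –CH2NH2: N on sp³ C, no adjacent C=O → amine.
  CH(COCl): pendant –C(=O)X: carbonyl C bonded to C and halogen → acyl halide.
  COOH: –COOH: carbonyl C bonded to –OH and C → carboxylic acid (the –OH is not a separate alcohol).

acyl halide, amine, arene, carboxylic acid, ketone, thiol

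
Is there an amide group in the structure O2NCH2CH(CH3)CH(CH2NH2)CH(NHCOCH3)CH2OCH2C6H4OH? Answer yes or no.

–NO2 on carbon → nitro group.
pendant –CH2NH2: N on sp³ C, no adjacent C=O → amine.
pendant –NHC(=O)CH3: N bonded to a carbonyl → amide (not amine).
C–O–C with sp³ carbons on both sides and no adjacent C=O → ether.
–OH attached directly to an aromatic ring → phenol (not alcohol); the ring itself is an arene.
The CH(NHCOCH3) segment supplies the amide: pendant –NHC(=O)CH3: N bonded to a carbonyl → amide (not amine).

yes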